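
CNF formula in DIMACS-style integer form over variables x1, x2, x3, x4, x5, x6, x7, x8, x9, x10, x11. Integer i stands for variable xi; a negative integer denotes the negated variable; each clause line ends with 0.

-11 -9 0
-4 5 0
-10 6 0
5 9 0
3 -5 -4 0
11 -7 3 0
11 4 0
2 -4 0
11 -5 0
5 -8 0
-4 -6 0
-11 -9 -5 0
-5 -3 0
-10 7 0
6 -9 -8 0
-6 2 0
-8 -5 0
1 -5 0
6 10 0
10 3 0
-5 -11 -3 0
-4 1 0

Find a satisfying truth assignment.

Pure literal: x1 appears only positively; assign x1 = True.
x2 occurs only positively in the remaining clauses — set x2 = True.
Try x3 = False.
  then x10 is forced to True.
  then x6 is forced to True.
  then x4 is forced to False.
  then x11 is forced to True.
  then x9 is forced to False.
  then x5 is forced to True.
  then x7 is forced to True.
  then x8 is forced to False.
Every clause has at least one true literal under this assignment.
Check each clause:
  1. (¬x9 ∨ ¬x11) — ¬x9 is true.
  2. (x5 ∨ ¬x4) — ¬x4 is true.
  3. (¬x10 ∨ x6) — x6 is true.
  4. (x5 ∨ x9) — x5 is true.
  5. (¬x4 ∨ x3 ∨ ¬x5) — ¬x4 is true.
  6. (¬x7 ∨ x3 ∨ x11) — x11 is true.
  7. (x4 ∨ x11) — x11 is true.
  8. (x2 ∨ ¬x4) — x2 is true.
  9. (x11 ∨ ¬x5) — x11 is true.
  10. (x5 ∨ ¬x8) — ¬x8 is true.
  11. (¬x6 ∨ ¬x4) — ¬x4 is true.
  12. (¬x11 ∨ ¬x9 ∨ ¬x5) — ¬x9 is true.
  13. (¬x3 ∨ ¬x5) — ¬x3 is true.
  14. (¬x10 ∨ x7) — x7 is true.
  15. (¬x9 ∨ x6 ∨ ¬x8) — ¬x8 is true.
  16. (¬x6 ∨ x2) — x2 is true.
  17. (¬x8 ∨ ¬x5) — ¬x8 is true.
  18. (¬x5 ∨ x1) — x1 is true.
  19. (x10 ∨ x6) — x10 is true.
  20. (x10 ∨ x3) — x10 is true.
  21. (¬x3 ∨ ¬x11 ∨ ¬x5) — ¬x3 is true.
  22. (¬x4 ∨ x1) — x1 is true.

x1 = T, x2 = T, x3 = F, x4 = F, x5 = T, x6 = T, x7 = T, x8 = F, x9 = F, x10 = T, x11 = T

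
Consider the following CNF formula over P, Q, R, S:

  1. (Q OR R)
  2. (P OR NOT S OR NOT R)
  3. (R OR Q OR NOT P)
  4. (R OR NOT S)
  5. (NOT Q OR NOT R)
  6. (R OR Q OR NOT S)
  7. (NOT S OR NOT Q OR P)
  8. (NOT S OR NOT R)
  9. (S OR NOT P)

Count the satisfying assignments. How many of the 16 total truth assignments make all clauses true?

Satisfying assignments:
  P=0 Q=0 R=1 S=0
  P=0 Q=1 R=0 S=0
That's 2 in total.

2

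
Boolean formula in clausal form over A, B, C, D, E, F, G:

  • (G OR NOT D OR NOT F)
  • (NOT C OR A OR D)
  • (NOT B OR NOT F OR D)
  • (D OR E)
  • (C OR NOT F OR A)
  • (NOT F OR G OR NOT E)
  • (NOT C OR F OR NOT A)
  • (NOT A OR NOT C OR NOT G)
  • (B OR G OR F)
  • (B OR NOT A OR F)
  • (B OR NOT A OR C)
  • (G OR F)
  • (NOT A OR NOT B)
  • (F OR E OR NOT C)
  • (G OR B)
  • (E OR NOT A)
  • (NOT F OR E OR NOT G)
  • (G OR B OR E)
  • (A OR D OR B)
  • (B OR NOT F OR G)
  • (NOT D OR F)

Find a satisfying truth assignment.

A=False, B=True, C=True, D=True, E=True, F=True, G=True

Try A = False.
The remaining clauses are satisfied by B = True, C = True, D = True, E = True, F = True, G = True.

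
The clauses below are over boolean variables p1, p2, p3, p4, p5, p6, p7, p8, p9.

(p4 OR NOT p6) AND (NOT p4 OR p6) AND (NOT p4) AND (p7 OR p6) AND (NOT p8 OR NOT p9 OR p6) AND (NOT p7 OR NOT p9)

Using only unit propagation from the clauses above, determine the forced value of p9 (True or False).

(NOT p4) is a unit clause: p4 = False.
From (p4 OR NOT p6) and p4 = False: p6 = False.
(p6 OR p7): since p6 = False, the clause reduces to (p7). p7 = True.
From (NOT p7 OR NOT p9) and p7 = True: p9 = False.

False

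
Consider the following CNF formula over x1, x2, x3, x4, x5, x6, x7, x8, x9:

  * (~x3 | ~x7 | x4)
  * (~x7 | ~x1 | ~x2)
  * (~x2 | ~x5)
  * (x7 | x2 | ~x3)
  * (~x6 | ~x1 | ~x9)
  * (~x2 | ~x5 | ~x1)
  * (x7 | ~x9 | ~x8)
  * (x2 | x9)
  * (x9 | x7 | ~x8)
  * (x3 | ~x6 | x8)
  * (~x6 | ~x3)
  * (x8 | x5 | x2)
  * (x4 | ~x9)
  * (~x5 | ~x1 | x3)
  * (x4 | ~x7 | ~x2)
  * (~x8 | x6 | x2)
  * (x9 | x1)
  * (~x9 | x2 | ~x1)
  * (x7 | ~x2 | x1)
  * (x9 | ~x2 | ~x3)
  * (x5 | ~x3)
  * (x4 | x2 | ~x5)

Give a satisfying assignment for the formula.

x4 occurs only positively in the remaining clauses — set x4 = True.
Branch on x1: take x1 = False.
  then x9 is forced to True.
Try x2 = True.
  then x5 is forced to False.
  then x7 is forced to True.
  then x3 is forced to False.
Set x6 = False and propagate.
x8 is now unconstrained; take x8 = True.

x1=False, x2=True, x3=False, x4=True, x5=False, x6=False, x7=True, x8=True, x9=True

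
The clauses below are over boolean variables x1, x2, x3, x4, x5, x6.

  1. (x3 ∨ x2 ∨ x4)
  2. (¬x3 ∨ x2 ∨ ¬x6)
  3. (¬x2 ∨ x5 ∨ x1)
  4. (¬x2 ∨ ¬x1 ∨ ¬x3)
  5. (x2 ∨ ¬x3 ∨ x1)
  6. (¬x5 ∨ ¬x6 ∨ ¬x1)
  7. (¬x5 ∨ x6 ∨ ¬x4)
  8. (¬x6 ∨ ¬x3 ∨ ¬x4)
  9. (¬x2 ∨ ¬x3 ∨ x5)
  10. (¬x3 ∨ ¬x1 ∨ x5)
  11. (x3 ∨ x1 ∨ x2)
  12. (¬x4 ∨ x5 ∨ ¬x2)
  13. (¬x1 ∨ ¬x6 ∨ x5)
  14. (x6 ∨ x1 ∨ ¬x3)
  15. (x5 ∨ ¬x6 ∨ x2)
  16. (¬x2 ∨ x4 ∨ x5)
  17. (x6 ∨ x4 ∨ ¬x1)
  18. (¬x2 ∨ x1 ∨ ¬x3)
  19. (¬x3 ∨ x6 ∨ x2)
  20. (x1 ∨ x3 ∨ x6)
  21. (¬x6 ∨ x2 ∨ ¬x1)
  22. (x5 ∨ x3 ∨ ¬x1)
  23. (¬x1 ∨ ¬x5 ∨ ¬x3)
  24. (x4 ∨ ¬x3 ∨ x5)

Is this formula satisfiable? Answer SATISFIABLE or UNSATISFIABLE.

Set x1 = False and propagate.
The remaining clauses are satisfied by x2 = True, x3 = False, x4 = False, x5 = True, x6 = True.
Every clause has at least one true literal under this assignment.
So x1=F, x2=T, x3=F, x4=F, x5=T, x6=T is a satisfying assignment.

SATISFIABLE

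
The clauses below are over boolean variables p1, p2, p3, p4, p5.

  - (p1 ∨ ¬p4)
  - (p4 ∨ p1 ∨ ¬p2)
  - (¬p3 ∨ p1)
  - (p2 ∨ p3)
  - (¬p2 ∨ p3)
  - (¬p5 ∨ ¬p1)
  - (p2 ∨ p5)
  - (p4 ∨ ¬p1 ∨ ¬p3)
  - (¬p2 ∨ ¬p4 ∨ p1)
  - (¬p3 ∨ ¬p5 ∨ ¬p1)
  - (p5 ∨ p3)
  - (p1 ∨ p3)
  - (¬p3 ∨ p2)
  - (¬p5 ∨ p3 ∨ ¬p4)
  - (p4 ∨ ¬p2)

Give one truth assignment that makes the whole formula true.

p1=T, p2=T, p3=T, p4=T, p5=F

Set p1 = True and propagate.
  then p5 is forced to False.
  then p2 is forced to True.
  then p3 is forced to True.
  then p4 is forced to True.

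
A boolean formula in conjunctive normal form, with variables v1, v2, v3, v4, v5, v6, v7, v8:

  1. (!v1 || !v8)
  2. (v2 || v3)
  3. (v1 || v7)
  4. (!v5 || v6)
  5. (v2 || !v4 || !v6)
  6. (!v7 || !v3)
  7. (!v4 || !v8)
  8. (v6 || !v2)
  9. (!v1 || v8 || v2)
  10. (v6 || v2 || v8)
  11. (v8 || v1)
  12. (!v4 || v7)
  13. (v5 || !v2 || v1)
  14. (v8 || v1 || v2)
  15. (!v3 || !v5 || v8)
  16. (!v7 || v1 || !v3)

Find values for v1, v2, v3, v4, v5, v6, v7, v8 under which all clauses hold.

Pure literal: v4 appears only negated; assign v4 = False.
Try v1 = True.
  then v8 is forced to False.
  then v2 is forced to True.
  then v6 is forced to True.
Try v3 = False.
v5, v7 are now unconstrained; take v5 = True, v7 = False.

v1 = T  v2 = T  v3 = F  v4 = F  v5 = T  v6 = T  v7 = F  v8 = F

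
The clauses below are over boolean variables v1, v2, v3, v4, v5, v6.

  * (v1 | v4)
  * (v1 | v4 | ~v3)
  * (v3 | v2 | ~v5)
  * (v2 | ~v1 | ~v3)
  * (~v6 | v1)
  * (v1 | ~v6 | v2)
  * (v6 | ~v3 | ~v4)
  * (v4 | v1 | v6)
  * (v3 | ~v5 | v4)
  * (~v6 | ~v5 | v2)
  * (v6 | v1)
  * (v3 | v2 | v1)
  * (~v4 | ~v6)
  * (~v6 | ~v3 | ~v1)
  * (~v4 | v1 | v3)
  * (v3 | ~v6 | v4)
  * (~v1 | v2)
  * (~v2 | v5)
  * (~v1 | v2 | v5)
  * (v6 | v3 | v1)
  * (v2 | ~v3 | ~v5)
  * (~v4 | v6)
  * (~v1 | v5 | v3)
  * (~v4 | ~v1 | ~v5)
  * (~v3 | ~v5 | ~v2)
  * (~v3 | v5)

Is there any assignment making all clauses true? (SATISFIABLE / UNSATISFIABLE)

UNSATISFIABLE

v1 = True:
  propagation gives v2=True, v5=True, v4=False, v3=True; an empty clause results — contradiction.
v1 = False:
  propagation gives v4=True, v6=False; an empty clause results — contradiction.
Every branch closes, so no satisfying assignment exists.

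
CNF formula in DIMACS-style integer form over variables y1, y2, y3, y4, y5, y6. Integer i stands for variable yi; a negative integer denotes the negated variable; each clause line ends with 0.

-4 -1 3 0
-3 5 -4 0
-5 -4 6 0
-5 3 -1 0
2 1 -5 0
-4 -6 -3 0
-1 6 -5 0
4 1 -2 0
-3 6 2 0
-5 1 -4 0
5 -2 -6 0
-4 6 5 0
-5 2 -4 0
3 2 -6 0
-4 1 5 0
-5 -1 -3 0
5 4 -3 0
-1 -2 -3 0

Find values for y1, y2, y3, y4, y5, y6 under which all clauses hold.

Try y1 = True.
For the remaining variables, y2 = True, y3 = False, y4 = False, y5 = False, y6 = False works.
Every clause has at least one true literal under this assignment.

y1=T, y2=T, y3=F, y4=F, y5=F, y6=F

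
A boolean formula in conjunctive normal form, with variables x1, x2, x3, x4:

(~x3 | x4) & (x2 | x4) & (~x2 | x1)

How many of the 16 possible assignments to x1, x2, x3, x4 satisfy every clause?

7

Case analysis on x2 and x4:
  x2=1, x4=1: remaining (x1,x3) ∈ {(1,0); (1,1)} — 2.
  x2=1, x4=0: remaining (x1,x3) ∈ {(1,0)} — 1.
  x2=0, x4=1: remaining (x1,x3) ∈ {(0,0); (0,1); (1,0); (1,1)} — 4.
  x2=0, x4=0: a clause becomes empty — 0.
Total: 2 + 1 + 4 + 0 = 7.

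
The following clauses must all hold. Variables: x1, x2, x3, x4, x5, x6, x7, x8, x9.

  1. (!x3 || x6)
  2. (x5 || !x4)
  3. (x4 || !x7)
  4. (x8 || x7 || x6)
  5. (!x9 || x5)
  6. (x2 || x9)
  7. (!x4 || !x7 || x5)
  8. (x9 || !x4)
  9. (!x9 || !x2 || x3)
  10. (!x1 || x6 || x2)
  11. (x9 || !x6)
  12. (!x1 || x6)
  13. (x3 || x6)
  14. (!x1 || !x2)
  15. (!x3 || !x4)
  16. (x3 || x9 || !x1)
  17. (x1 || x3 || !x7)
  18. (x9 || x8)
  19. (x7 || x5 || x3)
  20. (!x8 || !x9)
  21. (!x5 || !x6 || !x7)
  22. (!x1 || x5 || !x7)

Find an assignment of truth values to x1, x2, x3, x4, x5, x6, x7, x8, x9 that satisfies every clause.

Branch on x1: take x1 = True.
  then x6 is forced to True.
  then x9 is forced to True.
  then x5 is forced to True.
  then x2 is forced to False.
  then x8 is forced to False.
  then x7 is forced to False.
Set x3 = True and propagate.
  then x4 is forced to False.
Every clause has at least one true literal under this assignment.

x1=1, x2=0, x3=1, x4=0, x5=1, x6=1, x7=0, x8=0, x9=1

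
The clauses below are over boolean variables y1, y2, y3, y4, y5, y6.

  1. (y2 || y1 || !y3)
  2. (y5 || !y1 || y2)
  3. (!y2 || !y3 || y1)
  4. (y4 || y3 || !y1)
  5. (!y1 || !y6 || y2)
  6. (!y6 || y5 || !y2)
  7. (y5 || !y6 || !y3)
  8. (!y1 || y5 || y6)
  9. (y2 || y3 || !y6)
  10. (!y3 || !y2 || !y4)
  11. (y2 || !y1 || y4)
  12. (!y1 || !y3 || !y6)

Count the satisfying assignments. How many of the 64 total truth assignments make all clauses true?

Split on y1, then y2.
  y1=T, y2=T: remaining (y3,y4,y5,y6) ∈ {(F,T,T,F); (F,T,T,T); (T,F,T,F)} — 3.
  y1=T, y2=F: remaining (y3,y4,y5,y6) ∈ {(F,T,T,F); (T,T,T,F)} — 2.
  y1=F, y2=T: y4 free; 3 ways for (y3,y5,y6) × 2^1 = 6.
  y1=F, y2=F: remaining (y3,y4,y5,y6) ∈ {(F,F,F,F); (F,F,T,F); (F,T,F,F); (F,T,T,F)} — 4.
Total: 3 + 2 + 6 + 4 = 15.

15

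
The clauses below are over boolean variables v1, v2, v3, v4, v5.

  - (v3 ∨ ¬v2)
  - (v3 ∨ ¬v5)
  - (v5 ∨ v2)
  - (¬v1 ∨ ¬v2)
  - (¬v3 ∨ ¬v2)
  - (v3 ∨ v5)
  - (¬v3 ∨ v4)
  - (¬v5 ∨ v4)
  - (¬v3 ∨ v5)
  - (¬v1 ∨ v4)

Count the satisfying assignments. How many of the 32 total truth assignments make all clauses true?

2

Satisfying assignments:
  v1=0 v2=0 v3=1 v4=1 v5=1
  v1=1 v2=0 v3=1 v4=1 v5=1
That's 2 in total.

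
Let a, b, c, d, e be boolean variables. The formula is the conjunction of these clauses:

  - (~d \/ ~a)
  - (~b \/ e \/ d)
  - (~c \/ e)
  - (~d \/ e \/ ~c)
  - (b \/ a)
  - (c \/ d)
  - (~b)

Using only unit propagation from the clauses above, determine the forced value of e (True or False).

True

Unit clause (~b) sets b = False.
In (b \/ a), b is now false; a must hold, so a = True.
From (~a \/ ~d) and a = True: d = False.
In (d \/ c), d is now false; c must hold, so c = True.
From (e \/ ~c) and c = True: e = True.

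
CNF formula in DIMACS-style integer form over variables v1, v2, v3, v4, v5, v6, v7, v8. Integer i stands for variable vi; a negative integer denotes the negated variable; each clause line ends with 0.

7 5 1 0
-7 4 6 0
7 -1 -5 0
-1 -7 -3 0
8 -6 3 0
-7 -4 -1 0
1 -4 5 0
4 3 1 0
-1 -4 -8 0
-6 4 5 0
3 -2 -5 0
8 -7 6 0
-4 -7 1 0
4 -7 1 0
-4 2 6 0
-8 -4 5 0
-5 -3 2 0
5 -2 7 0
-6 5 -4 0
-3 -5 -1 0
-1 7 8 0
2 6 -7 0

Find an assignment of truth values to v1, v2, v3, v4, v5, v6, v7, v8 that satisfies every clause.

Try v1 = False.
Set v2 = True and propagate.
For the remaining variables, v3 = True, v4 = False, v5 = True, v6 = True, v7 = False, v8 = True works.

v1 = False, v2 = True, v3 = True, v4 = False, v5 = True, v6 = True, v7 = False, v8 = True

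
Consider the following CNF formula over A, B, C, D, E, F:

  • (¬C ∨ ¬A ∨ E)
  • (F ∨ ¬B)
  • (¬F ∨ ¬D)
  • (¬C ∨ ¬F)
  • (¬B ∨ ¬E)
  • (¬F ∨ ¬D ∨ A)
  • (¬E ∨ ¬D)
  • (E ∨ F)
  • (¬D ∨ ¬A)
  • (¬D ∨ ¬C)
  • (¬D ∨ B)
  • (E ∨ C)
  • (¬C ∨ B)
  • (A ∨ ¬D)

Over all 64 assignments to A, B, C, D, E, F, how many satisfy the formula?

4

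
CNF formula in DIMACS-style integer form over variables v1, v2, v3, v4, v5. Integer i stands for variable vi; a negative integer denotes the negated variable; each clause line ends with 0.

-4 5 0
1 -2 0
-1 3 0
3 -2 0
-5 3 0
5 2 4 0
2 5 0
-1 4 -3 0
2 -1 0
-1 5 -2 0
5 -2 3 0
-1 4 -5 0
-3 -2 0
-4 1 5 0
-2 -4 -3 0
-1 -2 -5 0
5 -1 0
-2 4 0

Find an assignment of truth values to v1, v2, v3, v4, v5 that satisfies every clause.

Set v1 = False and propagate.
  then v2 is forced to False.
  then v5 is forced to True.
  then v3 is forced to True.
v4 is now unconstrained; take v4 = True.

v1 = 0, v2 = 0, v3 = 1, v4 = 1, v5 = 1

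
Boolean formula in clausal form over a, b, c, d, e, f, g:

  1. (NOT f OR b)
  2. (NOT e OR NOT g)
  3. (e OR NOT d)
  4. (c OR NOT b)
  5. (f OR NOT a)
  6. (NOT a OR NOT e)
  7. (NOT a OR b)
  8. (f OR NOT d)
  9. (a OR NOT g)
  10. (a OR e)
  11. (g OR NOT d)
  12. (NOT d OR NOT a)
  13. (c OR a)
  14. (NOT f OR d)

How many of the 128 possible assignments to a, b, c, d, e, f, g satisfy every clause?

Satisfying assignments:
  a=F b=F c=T d=F e=T f=F g=F
  a=F b=T c=T d=F e=T f=F g=F
That's 2 in total.

2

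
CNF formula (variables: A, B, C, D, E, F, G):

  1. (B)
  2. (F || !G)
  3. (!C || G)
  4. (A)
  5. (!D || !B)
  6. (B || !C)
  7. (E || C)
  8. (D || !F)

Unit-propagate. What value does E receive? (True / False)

True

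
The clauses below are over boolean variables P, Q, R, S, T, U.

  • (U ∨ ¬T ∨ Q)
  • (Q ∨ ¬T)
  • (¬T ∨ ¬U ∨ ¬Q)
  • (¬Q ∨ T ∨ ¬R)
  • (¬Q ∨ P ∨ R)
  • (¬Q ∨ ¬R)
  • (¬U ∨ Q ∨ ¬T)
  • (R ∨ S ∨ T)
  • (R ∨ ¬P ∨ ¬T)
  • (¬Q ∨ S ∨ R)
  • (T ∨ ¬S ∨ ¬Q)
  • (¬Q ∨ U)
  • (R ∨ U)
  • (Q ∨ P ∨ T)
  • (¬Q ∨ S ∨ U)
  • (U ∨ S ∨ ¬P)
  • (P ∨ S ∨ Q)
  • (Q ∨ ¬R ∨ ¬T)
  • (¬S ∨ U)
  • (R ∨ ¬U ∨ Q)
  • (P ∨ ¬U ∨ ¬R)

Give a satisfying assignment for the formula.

P = T, Q = F, R = T, S = F, T = F, U = T

Branch on P: take P = True.
Set Q = False and propagate.
  then T is forced to False.
Set R = True and propagate.
For the remaining variables, S = False, U = True works.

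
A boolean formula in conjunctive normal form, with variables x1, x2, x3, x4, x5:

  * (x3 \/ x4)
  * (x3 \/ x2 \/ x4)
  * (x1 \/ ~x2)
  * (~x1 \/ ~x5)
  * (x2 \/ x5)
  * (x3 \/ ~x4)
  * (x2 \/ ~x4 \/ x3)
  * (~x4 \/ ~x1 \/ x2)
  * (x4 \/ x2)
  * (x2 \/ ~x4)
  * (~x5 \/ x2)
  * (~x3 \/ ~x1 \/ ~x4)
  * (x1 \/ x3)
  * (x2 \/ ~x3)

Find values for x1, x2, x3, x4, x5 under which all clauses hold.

x1 = T, x2 = T, x3 = T, x4 = F, x5 = F

Branch on x1: take x1 = True.
  then x5 is forced to False.
  then x2 is forced to True.
Set x3 = True and propagate.
  then x4 is forced to False.
Every clause has at least one true literal under this assignment.
Check each clause:
  1. (x4 \/ x3) — x3 is true.
  2. (x3 \/ x4 \/ x2) — x2 is true.
  3. (x1 \/ ~x2) — x1 is true.
  4. (~x5 \/ ~x1) — ~x5 is true.
  5. (x5 \/ x2) — x2 is true.
  6. (x3 \/ ~x4) — x3 is true.
  7. (~x4 \/ x3 \/ x2) — x2 is true.
  8. (~x1 \/ ~x4 \/ x2) — x2 is true.
  9. (x4 \/ x2) — x2 is true.
  10. (x2 \/ ~x4) — x2 is true.
  11. (x2 \/ ~x5) — x2 is true.
  12. (~x4 \/ ~x3 \/ ~x1) — ~x4 is true.
  13. (x1 \/ x3) — x1 is true.
  14. (x2 \/ ~x3) — x2 is true.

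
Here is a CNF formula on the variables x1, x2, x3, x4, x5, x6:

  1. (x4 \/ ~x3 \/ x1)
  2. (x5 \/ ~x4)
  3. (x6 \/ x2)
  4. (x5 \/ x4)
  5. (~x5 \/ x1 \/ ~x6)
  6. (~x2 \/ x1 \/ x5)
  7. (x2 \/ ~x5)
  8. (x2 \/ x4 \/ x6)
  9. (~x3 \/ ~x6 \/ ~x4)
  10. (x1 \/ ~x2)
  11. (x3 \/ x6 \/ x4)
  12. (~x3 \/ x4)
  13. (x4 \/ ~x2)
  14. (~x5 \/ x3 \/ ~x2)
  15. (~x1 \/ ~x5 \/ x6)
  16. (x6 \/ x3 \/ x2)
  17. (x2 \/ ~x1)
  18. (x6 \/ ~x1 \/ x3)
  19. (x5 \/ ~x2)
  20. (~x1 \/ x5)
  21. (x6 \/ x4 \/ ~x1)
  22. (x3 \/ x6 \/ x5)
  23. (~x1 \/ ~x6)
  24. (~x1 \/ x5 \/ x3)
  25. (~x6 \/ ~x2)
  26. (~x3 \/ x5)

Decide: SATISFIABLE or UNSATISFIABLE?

x5 = True:
  propagation gives x2=True, x1=True, x4=True, x3=True; an empty clause results — contradiction.
x5 = False:
  propagation gives x4=False; an empty clause results — contradiction.
Every branch closes, so no satisfying assignment exists.

UNSATISFIABLE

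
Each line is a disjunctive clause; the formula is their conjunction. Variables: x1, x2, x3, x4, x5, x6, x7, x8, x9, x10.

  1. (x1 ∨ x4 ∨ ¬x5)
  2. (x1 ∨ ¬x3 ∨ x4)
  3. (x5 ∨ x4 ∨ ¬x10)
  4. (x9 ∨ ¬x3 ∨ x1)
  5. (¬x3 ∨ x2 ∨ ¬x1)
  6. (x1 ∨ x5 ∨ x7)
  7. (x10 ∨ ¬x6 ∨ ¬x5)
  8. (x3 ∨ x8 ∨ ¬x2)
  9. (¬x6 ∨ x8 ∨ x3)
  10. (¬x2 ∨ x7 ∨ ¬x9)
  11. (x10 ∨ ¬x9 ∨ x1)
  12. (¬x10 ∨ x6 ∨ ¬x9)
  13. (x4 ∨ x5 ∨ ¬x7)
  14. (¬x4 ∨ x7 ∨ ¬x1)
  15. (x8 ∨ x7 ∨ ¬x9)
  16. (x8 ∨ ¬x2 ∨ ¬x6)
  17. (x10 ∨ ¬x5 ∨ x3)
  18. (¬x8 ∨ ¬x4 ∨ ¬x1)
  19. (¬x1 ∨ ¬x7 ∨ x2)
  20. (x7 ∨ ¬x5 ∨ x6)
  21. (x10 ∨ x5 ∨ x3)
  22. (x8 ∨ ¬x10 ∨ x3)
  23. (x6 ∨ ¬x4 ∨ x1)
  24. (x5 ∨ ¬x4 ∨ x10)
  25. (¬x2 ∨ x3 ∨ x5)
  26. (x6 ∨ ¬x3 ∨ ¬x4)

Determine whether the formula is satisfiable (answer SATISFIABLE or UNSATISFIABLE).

Try x1 = True.
For the remaining variables, x2 = True, x3 = True, x4 = False, x5 = True, x6 = False, x7 = True, x8 = False, x9 = False, x10 = True works.
Every clause has at least one true literal under this assignment.
So x1 = 1  x2 = 1  x3 = 1  x4 = 0  x5 = 1  x6 = 0  x7 = 1  x8 = 0  x9 = 0  x10 = 1 is a satisfying assignment.

SATISFIABLE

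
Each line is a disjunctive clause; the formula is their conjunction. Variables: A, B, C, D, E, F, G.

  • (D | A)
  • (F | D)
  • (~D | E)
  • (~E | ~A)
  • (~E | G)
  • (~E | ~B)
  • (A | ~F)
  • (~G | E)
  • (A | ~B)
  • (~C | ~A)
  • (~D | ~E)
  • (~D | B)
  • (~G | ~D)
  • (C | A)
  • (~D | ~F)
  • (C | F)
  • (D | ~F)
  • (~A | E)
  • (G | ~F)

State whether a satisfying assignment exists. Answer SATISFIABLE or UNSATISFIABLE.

UNSATISFIABLE

D = True:
  propagation gives E=True; an empty clause results — contradiction.
D = False:
  propagation gives A=True, F=True; an empty clause results — contradiction.
Every branch closes, so no satisfying assignment exists.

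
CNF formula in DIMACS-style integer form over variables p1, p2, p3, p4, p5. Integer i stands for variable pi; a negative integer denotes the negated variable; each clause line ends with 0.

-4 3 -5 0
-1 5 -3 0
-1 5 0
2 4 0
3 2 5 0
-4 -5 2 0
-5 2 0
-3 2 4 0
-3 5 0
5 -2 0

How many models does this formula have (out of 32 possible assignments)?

6

The models are:
  p1=F p2=T p3=F p4=F p5=T
  p1=F p2=T p3=T p4=F p5=T
  p1=F p2=T p3=T p4=T p5=T
  p1=T p2=T p3=F p4=F p5=T
  p1=T p2=T p3=T p4=F p5=T
  p1=T p2=T p3=T p4=T p5=T
That's 6 in total.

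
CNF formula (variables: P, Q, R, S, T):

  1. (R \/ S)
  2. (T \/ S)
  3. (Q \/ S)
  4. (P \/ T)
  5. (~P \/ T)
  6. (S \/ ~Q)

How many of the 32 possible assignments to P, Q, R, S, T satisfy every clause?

Split on S, then T.
  S=1, T=1: P, Q, R free → 2^3 = 8.
  S=1, T=0: a clause becomes empty — 0.
  S=0, T=1: a clause becomes empty — 0.
  S=0, T=0: a clause becomes empty — 0.
Total: 8 + 0 + 0 + 0 = 8.

8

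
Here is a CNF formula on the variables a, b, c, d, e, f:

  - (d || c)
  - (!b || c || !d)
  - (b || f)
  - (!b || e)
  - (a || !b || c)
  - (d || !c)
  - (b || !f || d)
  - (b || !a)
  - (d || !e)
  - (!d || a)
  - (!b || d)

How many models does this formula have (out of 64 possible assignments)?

Satisfying assignments:
  a=1 b=1 c=1 d=1 e=1 f=0
  a=1 b=1 c=1 d=1 e=1 f=1
That's 2 in total.

2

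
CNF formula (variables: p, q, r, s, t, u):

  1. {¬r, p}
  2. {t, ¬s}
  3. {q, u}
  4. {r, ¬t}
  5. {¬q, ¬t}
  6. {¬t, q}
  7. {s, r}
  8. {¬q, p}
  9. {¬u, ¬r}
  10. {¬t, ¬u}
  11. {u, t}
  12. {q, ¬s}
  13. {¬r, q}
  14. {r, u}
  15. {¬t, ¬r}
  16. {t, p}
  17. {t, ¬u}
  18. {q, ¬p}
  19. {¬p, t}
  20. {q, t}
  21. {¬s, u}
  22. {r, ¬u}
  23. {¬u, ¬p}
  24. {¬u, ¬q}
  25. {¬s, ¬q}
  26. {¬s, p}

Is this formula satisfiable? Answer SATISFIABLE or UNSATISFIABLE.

UNSATISFIABLE

t = True:
  propagation gives r=True; an empty clause results — contradiction.
t = False:
  propagation gives s=False, r=True, p=True; an empty clause results — contradiction.
Every branch closes, so no satisfying assignment exists.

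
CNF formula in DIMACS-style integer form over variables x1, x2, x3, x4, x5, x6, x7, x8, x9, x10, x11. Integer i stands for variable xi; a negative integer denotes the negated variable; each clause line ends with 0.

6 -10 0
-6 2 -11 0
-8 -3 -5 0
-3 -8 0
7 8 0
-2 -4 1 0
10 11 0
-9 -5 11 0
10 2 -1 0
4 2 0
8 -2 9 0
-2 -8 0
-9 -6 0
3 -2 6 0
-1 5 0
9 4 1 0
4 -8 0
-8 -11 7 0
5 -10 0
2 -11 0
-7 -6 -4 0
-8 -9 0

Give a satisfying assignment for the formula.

x1=True, x2=True, x3=True, x4=False, x5=True, x6=False, x7=True, x8=False, x9=True, x10=False, x11=True

Branch on x1: take x1 = True.
  then x5 is forced to True.
For the remaining variables, x2 = True, x3 = True, x4 = False, x6 = False, x7 = True, x8 = False, x9 = True, x10 = False, x11 = True works.
Every clause has at least one true literal under this assignment.
Check each clause:
  1. {¬x10, x6} — ¬x10 is true.
  2. {¬x11, ¬x6, x2} — x2 is true.
  3. {¬x5, ¬x8, ¬x3} — ¬x8 is true.
  4. {¬x8, ¬x3} — ¬x8 is true.
  5. {x7, x8} — x7 is true.
  6. {¬x4, x1, ¬x2} — x1 is true.
  7. {x11, x10} — x11 is true.
  8. {x11, ¬x9, ¬x5} — x11 is true.
  9. {x2, ¬x1, x10} — x2 is true.
  10. {x2, x4} — x2 is true.
  11. {x8, x9, ¬x2} — x9 is true.
  12. {¬x2, ¬x8} — ¬x8 is true.
  13. {¬x9, ¬x6} — ¬x6 is true.
  14. {x3, ¬x2, x6} — x3 is true.
  15. {x5, ¬x1} — x5 is true.
  16. {x4, x1, x9} — x9 is true.
  17. {x4, ¬x8} — ¬x8 is true.
  18. {¬x8, x7, ¬x11} — ¬x8 is true.
  19. {¬x10, x5} — x5 is true.
  20. {¬x11, x2} — x2 is true.
  21. {¬x4, ¬x6, ¬x7} — ¬x6 is true.
  22. {¬x9, ¬x8} — ¬x8 is true.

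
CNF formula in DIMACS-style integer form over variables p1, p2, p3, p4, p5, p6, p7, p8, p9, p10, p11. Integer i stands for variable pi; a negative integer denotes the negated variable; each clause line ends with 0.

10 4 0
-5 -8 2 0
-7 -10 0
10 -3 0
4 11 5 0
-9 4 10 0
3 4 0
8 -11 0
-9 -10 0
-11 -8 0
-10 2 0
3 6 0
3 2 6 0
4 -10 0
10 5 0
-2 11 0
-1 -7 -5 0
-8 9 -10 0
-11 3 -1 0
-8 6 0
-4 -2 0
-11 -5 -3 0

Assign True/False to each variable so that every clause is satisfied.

Pure literal: p6 appears only positively; assign p6 = True.
Pure literal: p7 appears only negated; assign p7 = False.
Try p1 = True.
The remaining clauses are satisfied by p2 = False, p3 = False, p4 = True, p5 = True, p8 = False, p9 = False, p10 = False, p11 = False.

p1 = T, p2 = F, p3 = F, p4 = T, p5 = T, p6 = T, p7 = F, p8 = F, p9 = F, p10 = F, p11 = F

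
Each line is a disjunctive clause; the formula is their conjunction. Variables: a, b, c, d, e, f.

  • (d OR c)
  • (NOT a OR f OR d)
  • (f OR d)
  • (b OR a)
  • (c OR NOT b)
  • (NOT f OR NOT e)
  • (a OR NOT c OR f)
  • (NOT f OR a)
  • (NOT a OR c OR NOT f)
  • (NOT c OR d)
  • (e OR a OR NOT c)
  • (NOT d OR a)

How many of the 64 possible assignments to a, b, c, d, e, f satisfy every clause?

The models are:
  a=1 b=0 c=0 d=1 e=0 f=0
  a=1 b=0 c=0 d=1 e=1 f=0
  a=1 b=0 c=1 d=1 e=0 f=0
  a=1 b=0 c=1 d=1 e=0 f=1
  a=1 b=0 c=1 d=1 e=1 f=0
  a=1 b=1 c=1 d=1 e=0 f=0
  a=1 b=1 c=1 d=1 e=0 f=1
  a=1 b=1 c=1 d=1 e=1 f=0
That's 8 in total.

8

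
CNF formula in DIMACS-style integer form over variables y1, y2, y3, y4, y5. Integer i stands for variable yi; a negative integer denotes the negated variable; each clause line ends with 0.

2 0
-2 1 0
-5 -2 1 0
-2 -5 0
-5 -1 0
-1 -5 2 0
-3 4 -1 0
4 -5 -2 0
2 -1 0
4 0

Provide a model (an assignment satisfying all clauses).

y1 = T, y2 = T, y3 = T, y4 = T, y5 = F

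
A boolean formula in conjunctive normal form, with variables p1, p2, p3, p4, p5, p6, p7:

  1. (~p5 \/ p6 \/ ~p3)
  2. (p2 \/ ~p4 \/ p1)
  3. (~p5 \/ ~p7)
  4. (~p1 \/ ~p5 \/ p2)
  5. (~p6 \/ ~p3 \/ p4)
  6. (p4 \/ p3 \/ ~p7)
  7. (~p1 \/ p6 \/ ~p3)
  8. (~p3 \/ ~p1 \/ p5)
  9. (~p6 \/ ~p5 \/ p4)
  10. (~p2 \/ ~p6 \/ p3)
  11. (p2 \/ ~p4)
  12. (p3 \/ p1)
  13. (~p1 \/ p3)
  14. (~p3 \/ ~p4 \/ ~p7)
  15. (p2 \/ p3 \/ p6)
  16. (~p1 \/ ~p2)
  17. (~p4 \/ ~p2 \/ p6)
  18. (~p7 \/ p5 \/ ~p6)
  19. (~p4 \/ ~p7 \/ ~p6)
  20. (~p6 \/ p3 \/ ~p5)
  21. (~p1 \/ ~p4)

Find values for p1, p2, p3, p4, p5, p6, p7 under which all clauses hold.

p1=F  p2=T  p3=T  p4=F  p5=F  p6=F  p7=F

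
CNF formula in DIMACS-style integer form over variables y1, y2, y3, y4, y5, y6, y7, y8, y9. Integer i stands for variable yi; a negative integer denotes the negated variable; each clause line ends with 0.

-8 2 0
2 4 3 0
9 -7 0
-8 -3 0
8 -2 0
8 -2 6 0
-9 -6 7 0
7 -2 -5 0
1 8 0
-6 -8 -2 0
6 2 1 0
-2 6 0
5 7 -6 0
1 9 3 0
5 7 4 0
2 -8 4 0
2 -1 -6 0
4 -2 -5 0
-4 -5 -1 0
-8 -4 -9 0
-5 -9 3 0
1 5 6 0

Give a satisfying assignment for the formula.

y1 = T, y2 = F, y3 = T, y4 = F, y5 = T, y6 = F, y7 = F, y8 = F, y9 = F

Check each clause:
  1. (y2 | ~y8) — ~y8 is true.
  2. (y3 | y4 | y2) — y3 is true.
  3. (y9 | ~y7) — ~y7 is true.
  4. (~y3 | ~y8) — ~y8 is true.
  5. (~y2 | y8) — ~y2 is true.
  6. (y6 | ~y2 | y8) — ~y2 is true.
  7. (y7 | ~y6 | ~y9) — ~y6 is true.
  8. (y7 | ~y2 | ~y5) — ~y2 is true.
  9. (y1 | y8) — y1 is true.
  10. (~y2 | ~y8 | ~y6) — ~y8 is true.
  11. (y2 | y6 | y1) — y1 is true.
  12. (y6 | ~y2) — ~y2 is true.
  13. (~y6 | y7 | y5) — ~y6 is true.
  14. (y9 | y3 | y1) — y1 is true.
  15. (y7 | y5 | y4) — y5 is true.
  16. (y4 | ~y8 | y2) — ~y8 is true.
  17. (y2 | ~y6 | ~y1) — ~y6 is true.
  18. (~y2 | ~y5 | y4) — ~y2 is true.
  19. (~y4 | ~y5 | ~y1) — ~y4 is true.
  20. (~y9 | ~y4 | ~y8) — ~y8 is true.
  21. (~y5 | y3 | ~y9) — y3 is true.
  22. (y6 | y5 | y1) — y1 is true.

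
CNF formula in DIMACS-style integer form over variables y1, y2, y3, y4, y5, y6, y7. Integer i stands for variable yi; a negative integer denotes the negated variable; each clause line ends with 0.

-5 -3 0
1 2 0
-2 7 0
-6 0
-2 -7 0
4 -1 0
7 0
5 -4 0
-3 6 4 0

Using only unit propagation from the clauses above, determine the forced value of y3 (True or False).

(~y6) is a unit clause: y6 = False.
Unit clause (y7) sets y7 = True.
From (~y2 | ~y7) and y7 = True: y2 = False.
In (y1 | y2), y2 is now false; y1 must hold, so y1 = True.
From (~y1 | y4) and y1 = True: y4 = True.
In (y5 | ~y4), ~y4 is now false; y5 must hold, so y5 = True.
(~y3 | ~y5) with y5 = True leaves only ~y3, so y3 = False.

False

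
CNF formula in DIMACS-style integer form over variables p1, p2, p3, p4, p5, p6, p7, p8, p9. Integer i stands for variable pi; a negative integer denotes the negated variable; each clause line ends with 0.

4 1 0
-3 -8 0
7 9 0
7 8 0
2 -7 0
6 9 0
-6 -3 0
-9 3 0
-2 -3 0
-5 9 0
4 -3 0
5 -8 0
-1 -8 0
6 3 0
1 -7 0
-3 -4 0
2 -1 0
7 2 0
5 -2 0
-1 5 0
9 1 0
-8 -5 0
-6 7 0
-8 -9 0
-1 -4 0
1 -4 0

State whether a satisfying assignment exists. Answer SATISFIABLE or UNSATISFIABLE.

UNSATISFIABLE

p1 = True:
  propagation gives p8=False, p7=True, p2=True, p3=False; an empty clause results — contradiction.
p1 = False:
  propagation gives p4=True; an empty clause results — contradiction.
Every branch closes, so no satisfying assignment exists.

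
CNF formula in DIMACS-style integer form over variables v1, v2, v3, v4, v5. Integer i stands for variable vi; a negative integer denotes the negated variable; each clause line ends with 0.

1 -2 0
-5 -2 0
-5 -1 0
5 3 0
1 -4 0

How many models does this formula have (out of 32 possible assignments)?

Satisfying assignments:
  v1=0 v2=0 v3=0 v4=0 v5=1
  v1=0 v2=0 v3=1 v4=0 v5=0
  v1=0 v2=0 v3=1 v4=0 v5=1
  v1=1 v2=0 v3=1 v4=0 v5=0
  v1=1 v2=0 v3=1 v4=1 v5=0
  v1=1 v2=1 v3=1 v4=0 v5=0
  v1=1 v2=1 v3=1 v4=1 v5=0
That's 7 in total.

7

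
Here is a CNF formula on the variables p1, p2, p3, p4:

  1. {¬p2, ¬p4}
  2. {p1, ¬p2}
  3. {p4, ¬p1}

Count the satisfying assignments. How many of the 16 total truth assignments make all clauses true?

6

Satisfying assignments:
  p1=F p2=F p3=F p4=F
  p1=F p2=F p3=F p4=T
  p1=F p2=F p3=T p4=F
  p1=F p2=F p3=T p4=T
  p1=T p2=F p3=F p4=T
  p1=T p2=F p3=T p4=T
That's 6 in total.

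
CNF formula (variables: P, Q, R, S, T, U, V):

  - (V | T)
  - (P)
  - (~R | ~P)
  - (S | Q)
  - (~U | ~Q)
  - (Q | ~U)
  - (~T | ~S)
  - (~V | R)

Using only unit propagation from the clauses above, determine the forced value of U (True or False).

False

Unit clause (P) sets P = True.
(~P | ~R): since P = True, the clause reduces to (~R). R = False.
In (R | ~V), R is now false; ~V must hold, so V = False.
(T | V): since V = False, the clause reduces to (T). T = True.
(~T | ~S) with T = True leaves only ~S, so S = False.
In (S | Q), S is now false; Q must hold, so Q = True.
From (~U | ~Q) and Q = True: U = False.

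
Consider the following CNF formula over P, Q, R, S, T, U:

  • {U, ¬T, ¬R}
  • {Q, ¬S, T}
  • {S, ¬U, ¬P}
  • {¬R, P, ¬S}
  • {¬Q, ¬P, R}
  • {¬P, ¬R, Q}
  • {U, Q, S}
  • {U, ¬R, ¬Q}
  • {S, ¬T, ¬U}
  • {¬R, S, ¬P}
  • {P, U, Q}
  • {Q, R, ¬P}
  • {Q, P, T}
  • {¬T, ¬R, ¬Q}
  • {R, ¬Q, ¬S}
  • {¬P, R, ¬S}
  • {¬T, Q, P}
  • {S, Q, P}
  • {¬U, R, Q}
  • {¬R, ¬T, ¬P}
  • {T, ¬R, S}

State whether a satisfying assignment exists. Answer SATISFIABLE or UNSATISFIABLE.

SATISFIABLE

Branch on P: take P = True.
The remaining clauses are satisfied by Q = True, R = True, S = True, T = False, U = True.
Every clause has at least one true literal under this assignment.
So P=1, Q=1, R=1, S=1, T=0, U=1 is a satisfying assignment.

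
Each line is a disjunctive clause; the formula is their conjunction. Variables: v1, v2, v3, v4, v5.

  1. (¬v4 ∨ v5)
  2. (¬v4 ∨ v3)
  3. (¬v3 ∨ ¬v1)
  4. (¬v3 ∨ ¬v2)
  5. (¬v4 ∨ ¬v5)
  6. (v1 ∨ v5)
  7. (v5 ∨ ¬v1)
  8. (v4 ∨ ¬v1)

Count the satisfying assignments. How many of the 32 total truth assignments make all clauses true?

Satisfying assignments:
  v1=0 v2=0 v3=0 v4=0 v5=1
  v1=0 v2=0 v3=1 v4=0 v5=1
  v1=0 v2=1 v3=0 v4=0 v5=1
That's 3 in total.

3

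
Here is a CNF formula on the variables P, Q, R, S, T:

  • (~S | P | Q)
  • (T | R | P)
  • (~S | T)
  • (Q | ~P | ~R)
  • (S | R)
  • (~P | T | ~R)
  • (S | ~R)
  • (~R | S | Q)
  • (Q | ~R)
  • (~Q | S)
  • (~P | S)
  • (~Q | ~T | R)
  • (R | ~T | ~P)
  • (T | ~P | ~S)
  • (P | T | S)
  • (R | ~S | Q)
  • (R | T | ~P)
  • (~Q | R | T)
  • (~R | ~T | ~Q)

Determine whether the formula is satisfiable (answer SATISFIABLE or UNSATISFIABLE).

R = True:
  propagation gives S=True, T=True, Q=True; an empty clause results — contradiction.
R = False:
  propagation gives S=True, T=True, Q=False; an empty clause results — contradiction.
Every branch closes, so no satisfying assignment exists.

UNSATISFIABLE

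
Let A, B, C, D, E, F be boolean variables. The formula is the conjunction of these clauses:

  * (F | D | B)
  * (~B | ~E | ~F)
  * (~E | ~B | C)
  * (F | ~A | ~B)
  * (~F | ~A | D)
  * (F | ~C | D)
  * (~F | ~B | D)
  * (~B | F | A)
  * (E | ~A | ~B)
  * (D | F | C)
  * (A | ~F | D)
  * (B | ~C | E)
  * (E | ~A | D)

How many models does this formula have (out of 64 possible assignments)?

14

Case analysis on F and B:
  F=1, B=1: remaining (A,C,D,E) ∈ {(0,0,1,0); (0,1,1,0)} — 2.
  F=1, B=0: A free; 3 ways for (C,D,E) × 2^1 = 6.
  F=0, B=1: a clause becomes empty — 0.
  F=0, B=0: A free; 3 ways for (C,D,E) × 2^1 = 6.
Total: 2 + 6 + 0 + 6 = 14.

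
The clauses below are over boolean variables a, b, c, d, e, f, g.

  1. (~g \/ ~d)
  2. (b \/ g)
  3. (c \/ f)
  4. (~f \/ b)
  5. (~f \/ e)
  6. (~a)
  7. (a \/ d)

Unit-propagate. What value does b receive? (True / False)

Unit clause (~a) sets a = False.
(a \/ d) with a = False leaves only d, so d = True.
From (~d \/ ~g) and d = True: g = False.
(g \/ b): since g = False, the clause reduces to (b). b = True.

True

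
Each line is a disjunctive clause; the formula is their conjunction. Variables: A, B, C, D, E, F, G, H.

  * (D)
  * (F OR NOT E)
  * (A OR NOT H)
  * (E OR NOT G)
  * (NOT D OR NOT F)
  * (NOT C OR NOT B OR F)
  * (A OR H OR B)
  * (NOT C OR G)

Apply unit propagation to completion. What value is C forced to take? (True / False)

False

(D) stands alone — D = True.
In (NOT F OR NOT D), NOT D is now false; NOT F must hold, so F = False.
In (NOT E OR F), F is now false; NOT E must hold, so E = False.
(NOT G OR E) with E = False leaves only NOT G, so G = False.
(G OR NOT C): since G = False, the clause reduces to (NOT C). C = False.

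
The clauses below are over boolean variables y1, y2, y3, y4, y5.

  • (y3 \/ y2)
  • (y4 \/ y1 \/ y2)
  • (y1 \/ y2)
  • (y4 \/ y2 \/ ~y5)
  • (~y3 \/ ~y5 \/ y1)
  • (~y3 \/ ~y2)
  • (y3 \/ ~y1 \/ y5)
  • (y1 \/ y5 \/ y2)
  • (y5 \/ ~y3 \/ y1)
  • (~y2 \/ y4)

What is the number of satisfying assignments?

6

Satisfying assignments:
  y1=0 y2=1 y3=0 y4=1 y5=0
  y1=0 y2=1 y3=0 y4=1 y5=1
  y1=1 y2=0 y3=1 y4=0 y5=0
  y1=1 y2=0 y3=1 y4=1 y5=0
  y1=1 y2=0 y3=1 y4=1 y5=1
  y1=1 y2=1 y3=0 y4=1 y5=1
Count: 6.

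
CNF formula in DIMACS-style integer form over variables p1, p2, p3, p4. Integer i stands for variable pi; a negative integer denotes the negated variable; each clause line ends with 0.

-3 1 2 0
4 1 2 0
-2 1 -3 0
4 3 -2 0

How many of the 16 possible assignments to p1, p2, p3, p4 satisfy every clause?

9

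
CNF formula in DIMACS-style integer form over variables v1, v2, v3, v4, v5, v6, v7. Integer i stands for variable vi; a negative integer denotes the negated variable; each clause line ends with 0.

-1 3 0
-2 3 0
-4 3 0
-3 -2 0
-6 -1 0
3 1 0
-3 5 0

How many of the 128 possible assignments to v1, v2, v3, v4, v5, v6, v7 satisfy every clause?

Split on v3, then v1.
  v3=T, v1=T: remaining (v2,v4,v5,v6,v7) ∈ {(F,F,T,F,F); (F,F,T,F,T); (F,T,T,F,F); (F,T,T,F,T)} — 4.
  v3=T, v1=F: forces v2=F; v5=T; v4, v6, v7 free → 2^3 = 8.
  v3=F, v1=T: a clause becomes empty — 0.
  v3=F, v1=F: a clause becomes empty — 0.
Total: 4 + 8 + 0 + 0 = 12.

12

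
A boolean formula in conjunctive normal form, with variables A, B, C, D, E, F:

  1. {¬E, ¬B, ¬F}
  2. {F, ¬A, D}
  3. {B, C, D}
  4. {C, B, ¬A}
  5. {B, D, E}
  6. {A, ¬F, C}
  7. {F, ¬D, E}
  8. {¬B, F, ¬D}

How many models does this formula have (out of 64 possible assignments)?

20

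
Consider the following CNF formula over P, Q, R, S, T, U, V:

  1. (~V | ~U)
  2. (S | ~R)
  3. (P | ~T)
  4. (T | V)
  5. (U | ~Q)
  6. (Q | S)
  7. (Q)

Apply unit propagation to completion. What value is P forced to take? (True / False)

(Q) stands alone — Q = True.
In (U | ~Q), ~Q is now false; U must hold, so U = True.
(~V | ~U): since U = True, the clause reduces to (~V). V = False.
(T | V) with V = False leaves only T, so T = True.
(P | ~T) with T = True leaves only P, so P = True.

True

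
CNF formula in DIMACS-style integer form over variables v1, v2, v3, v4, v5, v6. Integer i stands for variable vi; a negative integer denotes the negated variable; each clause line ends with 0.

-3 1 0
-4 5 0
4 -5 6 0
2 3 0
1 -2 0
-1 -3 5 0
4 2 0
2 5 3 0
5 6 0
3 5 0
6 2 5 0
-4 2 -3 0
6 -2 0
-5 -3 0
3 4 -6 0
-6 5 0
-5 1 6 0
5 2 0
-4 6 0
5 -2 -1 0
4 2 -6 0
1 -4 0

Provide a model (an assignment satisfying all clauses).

Set v1 = True and propagate.
Branch on v2: take v2 = True.
  then v6 is forced to True.
  then v5 is forced to True.
  then v3 is forced to False.
  then v4 is forced to True.
Every clause has at least one true literal under this assignment.

v1=True, v2=True, v3=False, v4=True, v5=True, v6=True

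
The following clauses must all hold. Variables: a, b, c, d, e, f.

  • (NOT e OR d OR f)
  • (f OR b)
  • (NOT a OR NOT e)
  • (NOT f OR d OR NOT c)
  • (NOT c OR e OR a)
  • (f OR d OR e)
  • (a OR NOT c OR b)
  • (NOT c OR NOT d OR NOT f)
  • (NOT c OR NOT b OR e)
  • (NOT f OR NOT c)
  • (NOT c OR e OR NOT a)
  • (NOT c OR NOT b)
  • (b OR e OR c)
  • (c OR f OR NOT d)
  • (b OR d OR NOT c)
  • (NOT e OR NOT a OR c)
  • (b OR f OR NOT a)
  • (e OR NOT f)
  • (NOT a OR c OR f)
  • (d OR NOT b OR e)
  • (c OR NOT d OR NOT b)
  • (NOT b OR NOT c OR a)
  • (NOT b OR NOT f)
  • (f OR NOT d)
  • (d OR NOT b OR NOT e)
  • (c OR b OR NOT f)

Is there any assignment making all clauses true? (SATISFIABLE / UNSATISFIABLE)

UNSATISFIABLE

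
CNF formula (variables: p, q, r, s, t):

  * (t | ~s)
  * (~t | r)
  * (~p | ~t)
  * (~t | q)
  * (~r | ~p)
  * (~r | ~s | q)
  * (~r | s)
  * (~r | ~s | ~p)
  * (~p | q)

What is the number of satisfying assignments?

Satisfying assignments:
  p=0 q=0 r=0 s=0 t=0
  p=0 q=1 r=0 s=0 t=0
  p=0 q=1 r=1 s=1 t=1
  p=1 q=1 r=0 s=0 t=0
That's 4 in total.

4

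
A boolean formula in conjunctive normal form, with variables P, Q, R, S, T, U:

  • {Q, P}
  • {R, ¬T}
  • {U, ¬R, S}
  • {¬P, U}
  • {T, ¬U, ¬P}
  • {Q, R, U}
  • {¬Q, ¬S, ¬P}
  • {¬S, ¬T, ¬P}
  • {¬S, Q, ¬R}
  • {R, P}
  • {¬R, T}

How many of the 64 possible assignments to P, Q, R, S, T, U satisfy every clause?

Satisfying assignments:
  P=0 Q=1 R=1 S=0 T=1 U=1
  P=0 Q=1 R=1 S=1 T=1 U=0
  P=0 Q=1 R=1 S=1 T=1 U=1
  P=1 Q=0 R=1 S=0 T=1 U=1
  P=1 Q=1 R=1 S=0 T=1 U=1
Count: 5.

5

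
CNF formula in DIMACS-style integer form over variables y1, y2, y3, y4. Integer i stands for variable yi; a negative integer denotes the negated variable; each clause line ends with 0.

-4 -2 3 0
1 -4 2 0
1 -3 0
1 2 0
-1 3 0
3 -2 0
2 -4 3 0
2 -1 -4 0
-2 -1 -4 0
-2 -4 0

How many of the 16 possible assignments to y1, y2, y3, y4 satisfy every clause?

2

Satisfying assignments:
  y1=1 y2=0 y3=1 y4=0
  y1=1 y2=1 y3=1 y4=0
That's 2 in total.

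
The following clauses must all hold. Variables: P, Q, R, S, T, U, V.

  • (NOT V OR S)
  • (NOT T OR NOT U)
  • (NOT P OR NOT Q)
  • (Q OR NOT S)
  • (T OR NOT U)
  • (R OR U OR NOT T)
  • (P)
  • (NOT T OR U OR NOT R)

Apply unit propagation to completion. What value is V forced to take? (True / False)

False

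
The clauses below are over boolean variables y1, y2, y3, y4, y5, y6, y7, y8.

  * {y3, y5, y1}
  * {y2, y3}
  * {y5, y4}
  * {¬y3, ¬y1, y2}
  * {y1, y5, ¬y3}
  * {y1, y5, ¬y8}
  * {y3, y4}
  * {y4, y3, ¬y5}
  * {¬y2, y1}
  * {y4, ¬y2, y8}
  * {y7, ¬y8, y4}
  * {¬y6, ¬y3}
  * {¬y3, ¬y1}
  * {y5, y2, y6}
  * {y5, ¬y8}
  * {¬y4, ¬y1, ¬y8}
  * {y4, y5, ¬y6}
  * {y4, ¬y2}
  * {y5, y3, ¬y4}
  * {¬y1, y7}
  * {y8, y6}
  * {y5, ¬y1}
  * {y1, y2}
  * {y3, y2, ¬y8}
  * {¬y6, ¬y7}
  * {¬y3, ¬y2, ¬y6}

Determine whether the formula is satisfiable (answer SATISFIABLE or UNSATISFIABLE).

UNSATISFIABLE

y3 = True:
  propagation gives y6=False, y1=False, y5=True, y2=False; an empty clause results — contradiction.
y3 = False:
  propagation gives y2=True, y4=True, y1=True, y8=False; an empty clause results — contradiction.
Every branch closes, so no satisfying assignment exists.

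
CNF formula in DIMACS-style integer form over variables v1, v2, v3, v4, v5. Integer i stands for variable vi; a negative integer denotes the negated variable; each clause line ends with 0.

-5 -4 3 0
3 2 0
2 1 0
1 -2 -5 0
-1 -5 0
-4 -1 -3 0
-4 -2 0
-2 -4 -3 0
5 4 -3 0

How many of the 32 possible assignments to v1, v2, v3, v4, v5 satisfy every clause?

The models are:
  v1=0 v2=1 v3=0 v4=0 v5=0
  v1=1 v2=1 v3=0 v4=0 v5=0
Count: 2.

2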